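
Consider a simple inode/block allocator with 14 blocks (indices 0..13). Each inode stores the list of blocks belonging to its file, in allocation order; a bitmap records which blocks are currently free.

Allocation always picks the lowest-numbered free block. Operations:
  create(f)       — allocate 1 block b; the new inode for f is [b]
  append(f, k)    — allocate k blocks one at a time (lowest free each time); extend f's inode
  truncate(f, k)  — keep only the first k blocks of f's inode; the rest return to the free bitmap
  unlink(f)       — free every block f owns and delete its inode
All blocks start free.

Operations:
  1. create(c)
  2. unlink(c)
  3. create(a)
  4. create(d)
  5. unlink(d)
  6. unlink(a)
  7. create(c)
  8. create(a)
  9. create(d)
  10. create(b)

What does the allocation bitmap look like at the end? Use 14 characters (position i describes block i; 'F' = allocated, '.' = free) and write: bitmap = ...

bitmap = FFFF..........

after create(c) → c:[0]  free=[F.............]
after unlink(c) →   free=[..............]
after create(a) → a:[0]  free=[F.............]
after create(d) → a:[0], d:[1]  free=[FF............]
after unlink(d) → a:[0]  free=[F.............]
after unlink(a) →   free=[..............]
after create(c) → c:[0]  free=[F.............]
after create(a) → a:[1], c:[0]  free=[FF............]
after create(d) → a:[1], c:[0], d:[2]  free=[FFF...........]
after create(b) → a:[1], b:[3], c:[0], d:[2]  free=[FFFF..........]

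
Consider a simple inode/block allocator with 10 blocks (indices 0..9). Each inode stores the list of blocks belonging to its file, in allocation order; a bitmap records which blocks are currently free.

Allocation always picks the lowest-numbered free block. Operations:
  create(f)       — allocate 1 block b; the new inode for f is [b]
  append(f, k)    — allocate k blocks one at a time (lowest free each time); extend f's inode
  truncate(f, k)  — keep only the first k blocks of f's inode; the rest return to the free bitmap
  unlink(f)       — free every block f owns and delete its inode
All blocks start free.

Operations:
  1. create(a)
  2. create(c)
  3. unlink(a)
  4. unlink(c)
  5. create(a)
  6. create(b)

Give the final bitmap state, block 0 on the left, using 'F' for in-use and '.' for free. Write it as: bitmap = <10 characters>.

create(a): bitmap=F......... | a=[0]
create(c): bitmap=FF........ | a=[0] c=[1]
unlink(a): bitmap=.F........ | c=[1]
unlink(c): bitmap=.......... | 
create(a): bitmap=F......... | a=[0]
create(b): bitmap=FF........ | a=[0] b=[1]

bitmap = FF........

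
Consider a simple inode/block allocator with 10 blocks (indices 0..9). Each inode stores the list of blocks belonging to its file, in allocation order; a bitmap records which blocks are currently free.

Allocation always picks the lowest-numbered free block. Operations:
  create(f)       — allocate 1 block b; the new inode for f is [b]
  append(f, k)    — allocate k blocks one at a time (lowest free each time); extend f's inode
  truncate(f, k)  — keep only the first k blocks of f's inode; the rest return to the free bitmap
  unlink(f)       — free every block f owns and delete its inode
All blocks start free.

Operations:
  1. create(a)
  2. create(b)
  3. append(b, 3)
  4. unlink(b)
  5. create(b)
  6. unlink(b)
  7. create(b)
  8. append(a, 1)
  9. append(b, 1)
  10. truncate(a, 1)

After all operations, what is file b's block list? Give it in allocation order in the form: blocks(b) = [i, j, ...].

[1] create(a) — a=0 (map F.........)
[2] create(b) — a=0 b=1 (map FF........)
[3] append(b, 3) — a=0 b=1,2,3,4 (map FFFFF.....)
[4] unlink(b) — a=0 (map F.........)
[5] create(b) — a=0 b=1 (map FF........)
[6] unlink(b) — a=0 (map F.........)
[7] create(b) — a=0 b=1 (map FF........)
[8] append(a, 1) — a=0,2 b=1 (map FFF.......)
[9] append(b, 1) — a=0,2 b=1,3 (map FFFF......)
[10] truncate(a, 1) — a=0 b=1,3 (map FF.F......)

blocks(b) = [1, 3]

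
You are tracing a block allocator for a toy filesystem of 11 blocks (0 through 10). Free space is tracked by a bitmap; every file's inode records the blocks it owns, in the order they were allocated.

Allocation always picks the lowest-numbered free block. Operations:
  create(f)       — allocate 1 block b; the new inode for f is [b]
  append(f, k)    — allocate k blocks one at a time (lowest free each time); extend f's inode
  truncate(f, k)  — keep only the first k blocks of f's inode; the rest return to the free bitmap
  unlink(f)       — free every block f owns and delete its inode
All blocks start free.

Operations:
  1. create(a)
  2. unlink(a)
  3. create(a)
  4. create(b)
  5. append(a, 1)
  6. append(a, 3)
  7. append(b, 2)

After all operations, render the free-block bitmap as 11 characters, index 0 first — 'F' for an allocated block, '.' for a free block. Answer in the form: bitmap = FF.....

[1] create(a) — a=0 (map F..........)
[2] unlink(a) —  (map ...........)
[3] create(a) — a=0 (map F..........)
[4] create(b) — a=0 b=1 (map FF.........)
[5] append(a, 1) — a=0,2 b=1 (map FFF........)
[6] append(a, 3) — a=0,2,3,4,5 b=1 (map FFFFFF.....)
[7] append(b, 2) — a=0,2,3,4,5 b=1,6,7 (map FFFFFFFF...)

bitmap = FFFFFFFF...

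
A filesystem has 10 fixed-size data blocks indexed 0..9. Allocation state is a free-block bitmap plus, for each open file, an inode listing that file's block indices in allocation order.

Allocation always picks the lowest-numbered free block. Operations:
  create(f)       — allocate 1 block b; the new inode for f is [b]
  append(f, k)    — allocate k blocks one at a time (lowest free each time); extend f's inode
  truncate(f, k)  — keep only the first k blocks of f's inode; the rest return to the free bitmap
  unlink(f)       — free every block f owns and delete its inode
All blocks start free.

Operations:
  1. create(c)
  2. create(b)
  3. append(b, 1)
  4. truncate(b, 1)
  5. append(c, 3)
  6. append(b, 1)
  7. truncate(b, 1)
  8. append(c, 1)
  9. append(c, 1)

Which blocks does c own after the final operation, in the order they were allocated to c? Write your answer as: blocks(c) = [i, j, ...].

blocks(c) = [0, 2, 3, 4, 5, 6]

create(c): bitmap=F......... | c=[0]
create(b): bitmap=FF........ | b=[1] c=[0]
append(b, 1): bitmap=FFF....... | b=[1, 2] c=[0]
truncate(b, 1): bitmap=FF........ | b=[1] c=[0]
append(c, 3): bitmap=FFFFF..... | b=[1] c=[0, 2, 3, 4]
append(b, 1): bitmap=FFFFFF.... | b=[1, 5] c=[0, 2, 3, 4]
truncate(b, 1): bitmap=FFFFF..... | b=[1] c=[0, 2, 3, 4]
append(c, 1): bitmap=FFFFFF.... | b=[1] c=[0, 2, 3, 4, 5]
append(c, 1): bitmap=FFFFFFF... | b=[1] c=[0, 2, 3, 4, 5, 6]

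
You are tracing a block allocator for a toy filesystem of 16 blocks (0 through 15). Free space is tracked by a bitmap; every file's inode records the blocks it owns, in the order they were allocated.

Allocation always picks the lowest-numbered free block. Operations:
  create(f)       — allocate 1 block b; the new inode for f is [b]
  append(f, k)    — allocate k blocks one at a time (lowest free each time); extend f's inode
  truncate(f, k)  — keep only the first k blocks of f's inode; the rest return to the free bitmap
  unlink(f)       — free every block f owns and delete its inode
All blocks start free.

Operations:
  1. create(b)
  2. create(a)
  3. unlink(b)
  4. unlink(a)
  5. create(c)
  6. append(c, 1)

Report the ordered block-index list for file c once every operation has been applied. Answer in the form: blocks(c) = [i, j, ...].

  1. create(b)  ⇒  F...............  {b→[0]}
  2. create(a)  ⇒  FF..............  {a→[1]; b→[0]}
  3. unlink(b)  ⇒  .F..............  {a→[1]}
  4. unlink(a)  ⇒  ................  {}
  5. create(c)  ⇒  F...............  {c→[0]}
  6. append(c, 1)  ⇒  FF..............  {c→[0, 1]}

blocks(c) = [0, 1]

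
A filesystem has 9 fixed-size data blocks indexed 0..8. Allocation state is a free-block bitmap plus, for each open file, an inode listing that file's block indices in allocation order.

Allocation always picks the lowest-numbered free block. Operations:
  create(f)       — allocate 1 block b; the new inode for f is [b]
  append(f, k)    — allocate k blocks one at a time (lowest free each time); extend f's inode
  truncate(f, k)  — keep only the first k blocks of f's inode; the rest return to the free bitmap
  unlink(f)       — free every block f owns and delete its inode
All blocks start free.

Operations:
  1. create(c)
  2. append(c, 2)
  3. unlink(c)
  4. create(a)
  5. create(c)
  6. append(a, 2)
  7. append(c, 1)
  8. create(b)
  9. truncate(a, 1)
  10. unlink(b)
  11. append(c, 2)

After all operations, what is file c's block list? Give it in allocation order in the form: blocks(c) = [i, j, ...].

blocks(c) = [1, 4, 2, 3]

after create(c) → c:[0]  free=[F........]
after append(c, 2) → c:[0, 1, 2]  free=[FFF......]
after unlink(c) →   free=[.........]
after create(a) → a:[0]  free=[F........]
after create(c) → a:[0], c:[1]  free=[FF.......]
after append(a, 2) → a:[0, 2, 3], c:[1]  free=[FFFF.....]
after append(c, 1) → a:[0, 2, 3], c:[1, 4]  free=[FFFFF....]
after create(b) → a:[0, 2, 3], b:[5], c:[1, 4]  free=[FFFFFF...]
after truncate(a, 1) → a:[0], b:[5], c:[1, 4]  free=[FF..FF...]
after unlink(b) → a:[0], c:[1, 4]  free=[FF..F....]
after append(c, 2) → a:[0], c:[1, 4, 2, 3]  free=[FFFFF....]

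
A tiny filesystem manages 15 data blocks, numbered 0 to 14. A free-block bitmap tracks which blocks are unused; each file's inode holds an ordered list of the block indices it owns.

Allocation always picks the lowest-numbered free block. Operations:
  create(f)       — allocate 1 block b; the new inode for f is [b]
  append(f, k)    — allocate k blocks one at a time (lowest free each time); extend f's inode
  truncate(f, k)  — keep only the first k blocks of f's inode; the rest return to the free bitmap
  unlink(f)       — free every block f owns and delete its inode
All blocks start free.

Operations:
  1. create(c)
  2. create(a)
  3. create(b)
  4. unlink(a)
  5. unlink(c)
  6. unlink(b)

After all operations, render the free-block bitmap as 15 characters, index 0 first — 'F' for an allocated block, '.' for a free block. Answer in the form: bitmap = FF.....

bitmap = ...............

  1. create(c)  ⇒  F..............  {c→[0]}
  2. create(a)  ⇒  FF.............  {a→[1]; c→[0]}
  3. create(b)  ⇒  FFF............  {a→[1]; b→[2]; c→[0]}
  4. unlink(a)  ⇒  F.F............  {b→[2]; c→[0]}
  5. unlink(c)  ⇒  ..F............  {b→[2]}
  6. unlink(b)  ⇒  ...............  {}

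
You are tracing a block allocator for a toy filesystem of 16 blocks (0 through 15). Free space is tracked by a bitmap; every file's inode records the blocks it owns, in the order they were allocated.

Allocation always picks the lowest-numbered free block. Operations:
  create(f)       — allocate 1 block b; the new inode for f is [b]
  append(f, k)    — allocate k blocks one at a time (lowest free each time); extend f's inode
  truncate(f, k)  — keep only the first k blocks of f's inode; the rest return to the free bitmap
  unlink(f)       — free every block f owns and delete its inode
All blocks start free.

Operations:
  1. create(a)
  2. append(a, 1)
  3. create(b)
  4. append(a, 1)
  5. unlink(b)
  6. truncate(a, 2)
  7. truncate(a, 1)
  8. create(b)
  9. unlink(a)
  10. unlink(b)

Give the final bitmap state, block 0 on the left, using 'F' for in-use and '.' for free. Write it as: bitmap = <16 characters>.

bitmap = ................

[1] create(a) — a=0 (map F...............)
[2] append(a, 1) — a=0,1 (map FF..............)
[3] create(b) — a=0,1 b=2 (map FFF.............)
[4] append(a, 1) — a=0,1,3 b=2 (map FFFF............)
[5] unlink(b) — a=0,1,3 (map FF.F............)
[6] truncate(a, 2) — a=0,1 (map FF..............)
[7] truncate(a, 1) — a=0 (map F...............)
[8] create(b) — a=0 b=1 (map FF..............)
[9] unlink(a) — b=1 (map .F..............)
[10] unlink(b) —  (map ................)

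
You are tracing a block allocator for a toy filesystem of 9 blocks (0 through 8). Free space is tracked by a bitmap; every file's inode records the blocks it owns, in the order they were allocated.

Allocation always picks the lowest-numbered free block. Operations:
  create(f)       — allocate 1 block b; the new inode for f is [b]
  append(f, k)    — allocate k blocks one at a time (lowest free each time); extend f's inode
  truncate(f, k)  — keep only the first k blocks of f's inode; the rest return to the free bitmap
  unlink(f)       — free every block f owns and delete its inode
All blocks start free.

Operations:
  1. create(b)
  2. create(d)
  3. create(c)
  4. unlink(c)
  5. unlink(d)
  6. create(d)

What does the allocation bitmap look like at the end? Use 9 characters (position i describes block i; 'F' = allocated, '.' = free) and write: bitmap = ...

create(b): bitmap=F........ | b=[0]
create(d): bitmap=FF....... | b=[0] d=[1]
create(c): bitmap=FFF...... | b=[0] c=[2] d=[1]
unlink(c): bitmap=FF....... | b=[0] d=[1]
unlink(d): bitmap=F........ | b=[0]
create(d): bitmap=FF....... | b=[0] d=[1]

bitmap = FF.......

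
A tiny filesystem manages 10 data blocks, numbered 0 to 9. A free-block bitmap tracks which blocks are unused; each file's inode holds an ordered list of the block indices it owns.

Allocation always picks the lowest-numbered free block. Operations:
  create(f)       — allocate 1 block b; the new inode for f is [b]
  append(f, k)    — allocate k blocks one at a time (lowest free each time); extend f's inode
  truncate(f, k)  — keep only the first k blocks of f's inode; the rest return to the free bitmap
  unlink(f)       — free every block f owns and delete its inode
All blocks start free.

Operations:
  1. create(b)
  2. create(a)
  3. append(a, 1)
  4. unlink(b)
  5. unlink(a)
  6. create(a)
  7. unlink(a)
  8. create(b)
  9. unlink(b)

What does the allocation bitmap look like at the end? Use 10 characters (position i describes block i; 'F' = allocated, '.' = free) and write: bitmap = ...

bitmap = ..........

[1] create(b) — b=0 (map F.........)
[2] create(a) — a=1 b=0 (map FF........)
[3] append(a, 1) — a=1,2 b=0 (map FFF.......)
[4] unlink(b) — a=1,2 (map .FF.......)
[5] unlink(a) —  (map ..........)
[6] create(a) — a=0 (map F.........)
[7] unlink(a) —  (map ..........)
[8] create(b) — b=0 (map F.........)
[9] unlink(b) —  (map ..........)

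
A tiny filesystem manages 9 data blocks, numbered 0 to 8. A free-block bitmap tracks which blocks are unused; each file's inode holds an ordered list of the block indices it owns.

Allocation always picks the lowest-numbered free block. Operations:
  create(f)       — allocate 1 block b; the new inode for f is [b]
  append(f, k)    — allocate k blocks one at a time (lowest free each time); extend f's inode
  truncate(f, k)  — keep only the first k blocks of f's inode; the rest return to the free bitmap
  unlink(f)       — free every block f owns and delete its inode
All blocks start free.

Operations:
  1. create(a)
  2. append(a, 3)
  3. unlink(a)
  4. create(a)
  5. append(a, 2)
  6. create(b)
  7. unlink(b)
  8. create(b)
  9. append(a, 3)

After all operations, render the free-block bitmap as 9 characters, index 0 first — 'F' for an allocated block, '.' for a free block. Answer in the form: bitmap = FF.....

bitmap = FFFFFFF..

after create(a) → a:[0]  free=[F........]
after append(a, 3) → a:[0, 1, 2, 3]  free=[FFFF.....]
after unlink(a) →   free=[.........]
after create(a) → a:[0]  free=[F........]
after append(a, 2) → a:[0, 1, 2]  free=[FFF......]
after create(b) → a:[0, 1, 2], b:[3]  free=[FFFF.....]
after unlink(b) → a:[0, 1, 2]  free=[FFF......]
after create(b) → a:[0, 1, 2], b:[3]  free=[FFFF.....]
after append(a, 3) → a:[0, 1, 2, 4, 5, 6], b:[3]  free=[FFFFFFF..]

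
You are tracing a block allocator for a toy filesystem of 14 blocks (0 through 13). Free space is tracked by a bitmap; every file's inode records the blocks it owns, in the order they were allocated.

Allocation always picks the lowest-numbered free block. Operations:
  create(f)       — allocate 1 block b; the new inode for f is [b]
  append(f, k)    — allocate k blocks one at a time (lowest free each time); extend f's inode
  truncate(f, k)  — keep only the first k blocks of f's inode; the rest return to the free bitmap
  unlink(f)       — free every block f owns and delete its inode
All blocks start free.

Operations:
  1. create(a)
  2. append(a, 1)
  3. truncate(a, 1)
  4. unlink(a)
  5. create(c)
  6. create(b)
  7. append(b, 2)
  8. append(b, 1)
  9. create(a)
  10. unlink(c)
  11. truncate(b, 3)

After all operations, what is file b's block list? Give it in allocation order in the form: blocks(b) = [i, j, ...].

blocks(b) = [1, 2, 3]

after create(a) → a:[0]  free=[F.............]
after append(a, 1) → a:[0, 1]  free=[FF............]
after truncate(a, 1) → a:[0]  free=[F.............]
after unlink(a) →   free=[..............]
after create(c) → c:[0]  free=[F.............]
after create(b) → b:[1], c:[0]  free=[FF............]
after append(b, 2) → b:[1, 2, 3], c:[0]  free=[FFFF..........]
after append(b, 1) → b:[1, 2, 3, 4], c:[0]  free=[FFFFF.........]
after create(a) → a:[5], b:[1, 2, 3, 4], c:[0]  free=[FFFFFF........]
after unlink(c) → a:[5], b:[1, 2, 3, 4]  free=[.FFFFF........]
after truncate(b, 3) → a:[5], b:[1, 2, 3]  free=[.FFF.F........]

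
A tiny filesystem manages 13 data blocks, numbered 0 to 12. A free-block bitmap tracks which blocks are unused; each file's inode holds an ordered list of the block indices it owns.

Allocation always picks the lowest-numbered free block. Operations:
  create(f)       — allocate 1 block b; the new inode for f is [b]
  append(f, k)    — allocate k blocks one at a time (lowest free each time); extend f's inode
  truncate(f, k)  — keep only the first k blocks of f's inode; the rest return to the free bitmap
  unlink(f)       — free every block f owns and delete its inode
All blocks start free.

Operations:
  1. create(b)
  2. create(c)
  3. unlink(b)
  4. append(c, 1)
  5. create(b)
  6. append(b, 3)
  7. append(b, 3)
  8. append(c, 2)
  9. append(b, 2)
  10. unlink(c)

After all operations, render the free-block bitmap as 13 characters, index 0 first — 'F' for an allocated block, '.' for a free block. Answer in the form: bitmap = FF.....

bitmap = ..FFFFFFF..FF

after create(b) → b:[0]  free=[F............]
after create(c) → b:[0], c:[1]  free=[FF...........]
after unlink(b) → c:[1]  free=[.F...........]
after append(c, 1) → c:[1, 0]  free=[FF...........]
after create(b) → b:[2], c:[1, 0]  free=[FFF..........]
after append(b, 3) → b:[2, 3, 4, 5], c:[1, 0]  free=[FFFFFF.......]
after append(b, 3) → b:[2, 3, 4, 5, 6, 7, 8], c:[1, 0]  free=[FFFFFFFFF....]
after append(c, 2) → b:[2, 3, 4, 5, 6, 7, 8], c:[1, 0, 9, 10]  free=[FFFFFFFFFFF..]
after append(b, 2) → b:[2, 3, 4, 5, 6, 7, 8, 11, 12], c:[1, 0, 9, 10]  free=[FFFFFFFFFFFFF]
after unlink(c) → b:[2, 3, 4, 5, 6, 7, 8, 11, 12]  free=[..FFFFFFF..FF]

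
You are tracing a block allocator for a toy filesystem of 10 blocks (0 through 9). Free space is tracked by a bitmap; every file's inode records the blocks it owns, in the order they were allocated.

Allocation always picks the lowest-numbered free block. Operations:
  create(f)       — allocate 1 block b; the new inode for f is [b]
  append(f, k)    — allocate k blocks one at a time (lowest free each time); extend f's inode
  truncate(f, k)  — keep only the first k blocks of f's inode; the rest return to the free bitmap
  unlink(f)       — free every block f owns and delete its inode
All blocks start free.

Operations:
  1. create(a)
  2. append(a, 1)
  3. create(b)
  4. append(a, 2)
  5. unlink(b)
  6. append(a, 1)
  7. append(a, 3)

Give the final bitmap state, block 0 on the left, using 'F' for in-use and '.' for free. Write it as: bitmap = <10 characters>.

bitmap = FFFFFFFF..

[1] create(a) — a=0 (map F.........)
[2] append(a, 1) — a=0,1 (map FF........)
[3] create(b) — a=0,1 b=2 (map FFF.......)
[4] append(a, 2) — a=0,1,3,4 b=2 (map FFFFF.....)
[5] unlink(b) — a=0,1,3,4 (map FF.FF.....)
[6] append(a, 1) — a=0,1,3,4,2 (map FFFFF.....)
[7] append(a, 3) — a=0,1,3,4,2,5,6,7 (map FFFFFFFF..)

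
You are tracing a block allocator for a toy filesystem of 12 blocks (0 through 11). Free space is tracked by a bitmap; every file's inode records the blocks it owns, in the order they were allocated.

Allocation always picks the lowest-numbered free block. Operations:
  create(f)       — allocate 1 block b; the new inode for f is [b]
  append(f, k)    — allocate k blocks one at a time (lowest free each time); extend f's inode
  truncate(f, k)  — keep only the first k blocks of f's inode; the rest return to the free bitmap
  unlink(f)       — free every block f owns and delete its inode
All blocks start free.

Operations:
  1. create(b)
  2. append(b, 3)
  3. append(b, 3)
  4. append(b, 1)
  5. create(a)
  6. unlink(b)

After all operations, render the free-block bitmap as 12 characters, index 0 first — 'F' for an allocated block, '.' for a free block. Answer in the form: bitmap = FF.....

bitmap = ........F...

  1. create(b)  ⇒  F...........  {b→[0]}
  2. append(b, 3)  ⇒  FFFF........  {b→[0, 1, 2, 3]}
  3. append(b, 3)  ⇒  FFFFFFF.....  {b→[0, 1, 2, 3, 4, 5, 6]}
  4. append(b, 1)  ⇒  FFFFFFFF....  {b→[0, 1, 2, 3, 4, 5, 6, 7]}
  5. create(a)  ⇒  FFFFFFFFF...  {a→[8]; b→[0, 1, 2, 3, 4, 5, 6, 7]}
  6. unlink(b)  ⇒  ........F...  {a→[8]}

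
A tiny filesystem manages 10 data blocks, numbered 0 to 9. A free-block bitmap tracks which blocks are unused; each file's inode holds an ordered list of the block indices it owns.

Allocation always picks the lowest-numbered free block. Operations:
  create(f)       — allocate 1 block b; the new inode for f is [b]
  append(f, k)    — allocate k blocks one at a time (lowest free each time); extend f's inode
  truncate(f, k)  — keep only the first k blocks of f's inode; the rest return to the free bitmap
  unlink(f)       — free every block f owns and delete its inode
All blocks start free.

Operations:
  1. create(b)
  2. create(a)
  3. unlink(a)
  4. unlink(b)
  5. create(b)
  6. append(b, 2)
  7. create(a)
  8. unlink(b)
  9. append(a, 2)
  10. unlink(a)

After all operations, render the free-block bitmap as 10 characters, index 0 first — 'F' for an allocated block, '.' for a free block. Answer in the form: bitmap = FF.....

[1] create(b) — b=0 (map F.........)
[2] create(a) — a=1 b=0 (map FF........)
[3] unlink(a) — b=0 (map F.........)
[4] unlink(b) —  (map ..........)
[5] create(b) — b=0 (map F.........)
[6] append(b, 2) — b=0,1,2 (map FFF.......)
[7] create(a) — a=3 b=0,1,2 (map FFFF......)
[8] unlink(b) — a=3 (map ...F......)
[9] append(a, 2) — a=3,0,1 (map FF.F......)
[10] unlink(a) —  (map ..........)

bitmap = ..........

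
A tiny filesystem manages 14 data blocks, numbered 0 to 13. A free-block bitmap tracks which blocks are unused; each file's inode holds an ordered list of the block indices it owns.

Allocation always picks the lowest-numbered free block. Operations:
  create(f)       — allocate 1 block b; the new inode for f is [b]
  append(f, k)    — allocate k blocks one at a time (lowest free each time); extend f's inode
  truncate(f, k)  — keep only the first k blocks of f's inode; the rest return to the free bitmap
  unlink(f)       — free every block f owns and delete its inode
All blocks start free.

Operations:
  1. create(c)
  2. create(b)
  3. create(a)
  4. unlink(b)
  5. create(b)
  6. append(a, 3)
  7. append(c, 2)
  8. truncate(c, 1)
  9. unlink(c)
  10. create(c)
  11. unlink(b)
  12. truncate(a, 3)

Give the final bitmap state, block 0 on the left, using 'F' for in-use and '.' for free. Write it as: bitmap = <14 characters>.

create(c): bitmap=F............. | c=[0]
create(b): bitmap=FF............ | b=[1] c=[0]
create(a): bitmap=FFF........... | a=[2] b=[1] c=[0]
unlink(b): bitmap=F.F........... | a=[2] c=[0]
create(b): bitmap=FFF........... | a=[2] b=[1] c=[0]
append(a, 3): bitmap=FFFFFF........ | a=[2, 3, 4, 5] b=[1] c=[0]
append(c, 2): bitmap=FFFFFFFF...... | a=[2, 3, 4, 5] b=[1] c=[0, 6, 7]
truncate(c, 1): bitmap=FFFFFF........ | a=[2, 3, 4, 5] b=[1] c=[0]
unlink(c): bitmap=.FFFFF........ | a=[2, 3, 4, 5] b=[1]
create(c): bitmap=FFFFFF........ | a=[2, 3, 4, 5] b=[1] c=[0]
unlink(b): bitmap=F.FFFF........ | a=[2, 3, 4, 5] c=[0]
truncate(a, 3): bitmap=F.FFF......... | a=[2, 3, 4] c=[0]

bitmap = F.FFF.........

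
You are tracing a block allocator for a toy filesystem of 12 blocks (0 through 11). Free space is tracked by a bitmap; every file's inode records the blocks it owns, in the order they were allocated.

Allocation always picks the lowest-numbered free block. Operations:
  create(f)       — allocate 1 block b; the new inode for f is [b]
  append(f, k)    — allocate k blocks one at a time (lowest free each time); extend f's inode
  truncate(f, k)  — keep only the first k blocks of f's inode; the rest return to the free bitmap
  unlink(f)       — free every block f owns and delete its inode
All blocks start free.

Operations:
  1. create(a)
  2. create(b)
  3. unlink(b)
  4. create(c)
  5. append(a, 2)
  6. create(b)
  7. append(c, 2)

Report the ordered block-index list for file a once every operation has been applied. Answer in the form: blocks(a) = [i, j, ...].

blocks(a) = [0, 2, 3]

[1] create(a) — a=0 (map F...........)
[2] create(b) — a=0 b=1 (map FF..........)
[3] unlink(b) — a=0 (map F...........)
[4] create(c) — a=0 c=1 (map FF..........)
[5] append(a, 2) — a=0,2,3 c=1 (map FFFF........)
[6] create(b) — a=0,2,3 b=4 c=1 (map FFFFF.......)
[7] append(c, 2) — a=0,2,3 b=4 c=1,5,6 (map FFFFFFF.....)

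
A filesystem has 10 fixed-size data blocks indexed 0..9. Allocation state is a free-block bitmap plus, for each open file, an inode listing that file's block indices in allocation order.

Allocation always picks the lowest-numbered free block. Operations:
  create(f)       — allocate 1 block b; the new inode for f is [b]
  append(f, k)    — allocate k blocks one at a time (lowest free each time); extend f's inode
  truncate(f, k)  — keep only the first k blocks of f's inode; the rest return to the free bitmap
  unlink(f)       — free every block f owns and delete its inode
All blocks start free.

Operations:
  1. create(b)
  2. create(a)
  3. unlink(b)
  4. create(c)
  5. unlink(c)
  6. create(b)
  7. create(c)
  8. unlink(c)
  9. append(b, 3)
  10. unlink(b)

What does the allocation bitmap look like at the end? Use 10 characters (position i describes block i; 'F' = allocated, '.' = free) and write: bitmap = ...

bitmap = .F........

[1] create(b) — b=0 (map F.........)
[2] create(a) — a=1 b=0 (map FF........)
[3] unlink(b) — a=1 (map .F........)
[4] create(c) — a=1 c=0 (map FF........)
[5] unlink(c) — a=1 (map .F........)
[6] create(b) — a=1 b=0 (map FF........)
[7] create(c) — a=1 b=0 c=2 (map FFF.......)
[8] unlink(c) — a=1 b=0 (map FF........)
[9] append(b, 3) — a=1 b=0,2,3,4 (map FFFFF.....)
[10] unlink(b) — a=1 (map .F........)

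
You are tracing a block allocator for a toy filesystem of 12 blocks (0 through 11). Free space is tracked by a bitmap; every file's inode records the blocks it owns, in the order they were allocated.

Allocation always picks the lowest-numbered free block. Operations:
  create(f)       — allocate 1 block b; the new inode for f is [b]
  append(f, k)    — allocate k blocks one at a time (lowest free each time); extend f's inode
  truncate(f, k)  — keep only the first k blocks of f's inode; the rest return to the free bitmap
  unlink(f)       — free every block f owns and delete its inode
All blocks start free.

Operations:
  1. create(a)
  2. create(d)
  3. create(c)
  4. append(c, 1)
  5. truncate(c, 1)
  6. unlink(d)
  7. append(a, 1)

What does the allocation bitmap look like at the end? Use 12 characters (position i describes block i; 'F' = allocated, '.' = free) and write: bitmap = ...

create(a): bitmap=F........... | a=[0]
create(d): bitmap=FF.......... | a=[0] d=[1]
create(c): bitmap=FFF......... | a=[0] c=[2] d=[1]
append(c, 1): bitmap=FFFF........ | a=[0] c=[2, 3] d=[1]
truncate(c, 1): bitmap=FFF......... | a=[0] c=[2] d=[1]
unlink(d): bitmap=F.F......... | a=[0] c=[2]
append(a, 1): bitmap=FFF......... | a=[0, 1] c=[2]

bitmap = FFF.........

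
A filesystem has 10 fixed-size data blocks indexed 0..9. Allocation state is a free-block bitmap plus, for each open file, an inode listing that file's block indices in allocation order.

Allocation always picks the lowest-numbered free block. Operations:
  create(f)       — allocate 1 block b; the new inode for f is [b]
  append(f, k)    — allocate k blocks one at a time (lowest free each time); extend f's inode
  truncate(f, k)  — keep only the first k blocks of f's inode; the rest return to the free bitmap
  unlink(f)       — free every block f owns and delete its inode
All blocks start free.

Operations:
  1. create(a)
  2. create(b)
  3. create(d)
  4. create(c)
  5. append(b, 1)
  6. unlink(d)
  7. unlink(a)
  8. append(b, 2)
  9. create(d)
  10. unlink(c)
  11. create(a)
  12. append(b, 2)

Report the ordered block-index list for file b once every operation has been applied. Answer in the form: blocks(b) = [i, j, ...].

create(a): bitmap=F......... | a=[0]
create(b): bitmap=FF........ | a=[0] b=[1]
create(d): bitmap=FFF....... | a=[0] b=[1] d=[2]
create(c): bitmap=FFFF...... | a=[0] b=[1] c=[3] d=[2]
append(b, 1): bitmap=FFFFF..... | a=[0] b=[1, 4] c=[3] d=[2]
unlink(d): bitmap=FF.FF..... | a=[0] b=[1, 4] c=[3]
unlink(a): bitmap=.F.FF..... | b=[1, 4] c=[3]
append(b, 2): bitmap=FFFFF..... | b=[1, 4, 0, 2] c=[3]
create(d): bitmap=FFFFFF.... | b=[1, 4, 0, 2] c=[3] d=[5]
unlink(c): bitmap=FFF.FF.... | b=[1, 4, 0, 2] d=[5]
create(a): bitmap=FFFFFF.... | a=[3] b=[1, 4, 0, 2] d=[5]
append(b, 2): bitmap=FFFFFFFF.. | a=[3] b=[1, 4, 0, 2, 6, 7] d=[5]

blocks(b) = [1, 4, 0, 2, 6, 7]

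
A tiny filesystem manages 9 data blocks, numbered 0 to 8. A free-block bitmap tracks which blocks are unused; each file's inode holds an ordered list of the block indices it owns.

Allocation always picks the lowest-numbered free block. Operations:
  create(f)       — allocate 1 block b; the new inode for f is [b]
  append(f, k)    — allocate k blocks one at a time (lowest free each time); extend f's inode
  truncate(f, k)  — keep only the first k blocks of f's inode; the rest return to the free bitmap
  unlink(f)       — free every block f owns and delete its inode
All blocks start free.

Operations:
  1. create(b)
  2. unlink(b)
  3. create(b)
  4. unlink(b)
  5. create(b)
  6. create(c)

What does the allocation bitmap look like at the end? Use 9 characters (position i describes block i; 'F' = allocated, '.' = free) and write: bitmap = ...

  1. create(b)  ⇒  F........  {b→[0]}
  2. unlink(b)  ⇒  .........  {}
  3. create(b)  ⇒  F........  {b→[0]}
  4. unlink(b)  ⇒  .........  {}
  5. create(b)  ⇒  F........  {b→[0]}
  6. create(c)  ⇒  FF.......  {b→[0]; c→[1]}

bitmap = FF.......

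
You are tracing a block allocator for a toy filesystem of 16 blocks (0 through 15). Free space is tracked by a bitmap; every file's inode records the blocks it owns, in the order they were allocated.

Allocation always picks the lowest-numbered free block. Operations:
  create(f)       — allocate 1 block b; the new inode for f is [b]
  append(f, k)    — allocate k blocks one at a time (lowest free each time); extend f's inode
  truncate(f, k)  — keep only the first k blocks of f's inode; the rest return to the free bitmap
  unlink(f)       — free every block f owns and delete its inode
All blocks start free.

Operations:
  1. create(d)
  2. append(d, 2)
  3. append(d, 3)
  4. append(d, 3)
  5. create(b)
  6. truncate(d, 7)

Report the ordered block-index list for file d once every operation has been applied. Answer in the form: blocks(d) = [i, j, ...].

  1. create(d)  ⇒  F...............  {d→[0]}
  2. append(d, 2)  ⇒  FFF.............  {d→[0, 1, 2]}
  3. append(d, 3)  ⇒  FFFFFF..........  {d→[0, 1, 2, 3, 4, 5]}
  4. append(d, 3)  ⇒  FFFFFFFFF.......  {d→[0, 1, 2, 3, 4, 5, 6, 7, 8]}
  5. create(b)  ⇒  FFFFFFFFFF......  {b→[9]; d→[0, 1, 2, 3, 4, 5, 6, 7, 8]}
  6. truncate(d, 7)  ⇒  FFFFFFF..F......  {b→[9]; d→[0, 1, 2, 3, 4, 5, 6]}

blocks(d) = [0, 1, 2, 3, 4, 5, 6]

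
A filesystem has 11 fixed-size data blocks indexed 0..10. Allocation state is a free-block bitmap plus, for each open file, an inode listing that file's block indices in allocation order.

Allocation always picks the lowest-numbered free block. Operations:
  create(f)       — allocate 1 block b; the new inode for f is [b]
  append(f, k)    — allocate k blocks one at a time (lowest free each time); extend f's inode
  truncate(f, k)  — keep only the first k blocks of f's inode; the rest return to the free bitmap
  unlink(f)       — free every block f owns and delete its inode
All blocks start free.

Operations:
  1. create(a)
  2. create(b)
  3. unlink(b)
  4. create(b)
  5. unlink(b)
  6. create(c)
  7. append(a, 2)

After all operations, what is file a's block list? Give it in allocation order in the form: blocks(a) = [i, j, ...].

blocks(a) = [0, 2, 3]

  1. create(a)  ⇒  F..........  {a→[0]}
  2. create(b)  ⇒  FF.........  {a→[0]; b→[1]}
  3. unlink(b)  ⇒  F..........  {a→[0]}
  4. create(b)  ⇒  FF.........  {a→[0]; b→[1]}
  5. unlink(b)  ⇒  F..........  {a→[0]}
  6. create(c)  ⇒  FF.........  {a→[0]; c→[1]}
  7. append(a, 2)  ⇒  FFFF.......  {a→[0, 2, 3]; c→[1]}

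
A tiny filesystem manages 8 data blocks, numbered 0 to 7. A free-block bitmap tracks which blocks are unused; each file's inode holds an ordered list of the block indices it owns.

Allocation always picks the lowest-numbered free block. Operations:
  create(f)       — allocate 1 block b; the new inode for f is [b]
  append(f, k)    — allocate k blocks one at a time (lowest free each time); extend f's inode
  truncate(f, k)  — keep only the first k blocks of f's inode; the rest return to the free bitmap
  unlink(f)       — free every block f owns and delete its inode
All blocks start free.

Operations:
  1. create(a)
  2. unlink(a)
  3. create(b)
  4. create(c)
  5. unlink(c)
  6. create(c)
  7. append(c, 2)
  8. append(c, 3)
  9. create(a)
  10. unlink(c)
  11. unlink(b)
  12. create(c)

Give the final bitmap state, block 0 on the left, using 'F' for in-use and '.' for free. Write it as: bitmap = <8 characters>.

  1. create(a)  ⇒  F.......  {a→[0]}
  2. unlink(a)  ⇒  ........  {}
  3. create(b)  ⇒  F.......  {b→[0]}
  4. create(c)  ⇒  FF......  {b→[0]; c→[1]}
  5. unlink(c)  ⇒  F.......  {b→[0]}
  6. create(c)  ⇒  FF......  {b→[0]; c→[1]}
  7. append(c, 2)  ⇒  FFFF....  {b→[0]; c→[1, 2, 3]}
  8. append(c, 3)  ⇒  FFFFFFF.  {b→[0]; c→[1, 2, 3, 4, 5, 6]}
  9. create(a)  ⇒  FFFFFFFF  {a→[7]; b→[0]; c→[1, 2, 3, 4, 5, 6]}
  10. unlink(c)  ⇒  F......F  {a→[7]; b→[0]}
  11. unlink(b)  ⇒  .......F  {a→[7]}
  12. create(c)  ⇒  F......F  {a→[7]; c→[0]}

bitmap = F......F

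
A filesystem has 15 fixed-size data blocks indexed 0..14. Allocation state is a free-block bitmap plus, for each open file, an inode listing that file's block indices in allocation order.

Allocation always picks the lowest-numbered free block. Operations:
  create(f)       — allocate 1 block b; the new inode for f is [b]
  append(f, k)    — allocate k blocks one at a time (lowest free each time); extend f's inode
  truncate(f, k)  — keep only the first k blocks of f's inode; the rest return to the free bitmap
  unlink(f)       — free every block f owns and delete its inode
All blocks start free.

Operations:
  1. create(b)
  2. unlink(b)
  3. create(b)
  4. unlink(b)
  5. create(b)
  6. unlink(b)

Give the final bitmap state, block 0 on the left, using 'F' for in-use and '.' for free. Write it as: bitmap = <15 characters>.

create(b): bitmap=F.............. | b=[0]
unlink(b): bitmap=............... | 
create(b): bitmap=F.............. | b=[0]
unlink(b): bitmap=............... | 
create(b): bitmap=F.............. | b=[0]
unlink(b): bitmap=............... | 

bitmap = ...............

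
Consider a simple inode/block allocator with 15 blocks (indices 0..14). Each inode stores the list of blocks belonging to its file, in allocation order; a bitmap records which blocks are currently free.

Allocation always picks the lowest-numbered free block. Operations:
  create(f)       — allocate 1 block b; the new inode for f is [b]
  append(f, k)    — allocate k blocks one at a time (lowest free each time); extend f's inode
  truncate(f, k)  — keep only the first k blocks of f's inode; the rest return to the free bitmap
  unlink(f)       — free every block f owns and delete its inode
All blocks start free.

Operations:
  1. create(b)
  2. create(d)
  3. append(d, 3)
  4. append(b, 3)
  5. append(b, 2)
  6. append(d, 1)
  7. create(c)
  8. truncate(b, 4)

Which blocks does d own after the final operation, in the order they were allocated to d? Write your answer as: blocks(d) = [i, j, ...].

[1] create(b) — b=0 (map F..............)
[2] create(d) — b=0 d=1 (map FF.............)
[3] append(d, 3) — b=0 d=1,2,3,4 (map FFFFF..........)
[4] append(b, 3) — b=0,5,6,7 d=1,2,3,4 (map FFFFFFFF.......)
[5] append(b, 2) — b=0,5,6,7,8,9 d=1,2,3,4 (map FFFFFFFFFF.....)
[6] append(d, 1) — b=0,5,6,7,8,9 d=1,2,3,4,10 (map FFFFFFFFFFF....)
[7] create(c) — b=0,5,6,7,8,9 c=11 d=1,2,3,4,10 (map FFFFFFFFFFFF...)
[8] truncate(b, 4) — b=0,5,6,7 c=11 d=1,2,3,4,10 (map FFFFFFFF..FF...)

blocks(d) = [1, 2, 3, 4, 10]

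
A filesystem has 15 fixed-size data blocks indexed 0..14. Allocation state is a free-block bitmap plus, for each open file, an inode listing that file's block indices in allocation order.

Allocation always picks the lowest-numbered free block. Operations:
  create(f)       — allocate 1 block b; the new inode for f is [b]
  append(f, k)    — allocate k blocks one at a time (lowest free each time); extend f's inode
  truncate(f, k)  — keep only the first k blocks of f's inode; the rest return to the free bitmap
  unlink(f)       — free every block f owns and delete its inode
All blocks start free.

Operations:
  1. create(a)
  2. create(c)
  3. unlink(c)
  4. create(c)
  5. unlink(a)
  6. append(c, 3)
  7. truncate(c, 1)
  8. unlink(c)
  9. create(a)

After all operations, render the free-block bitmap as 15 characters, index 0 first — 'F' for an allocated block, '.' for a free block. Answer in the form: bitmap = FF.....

bitmap = F..............

after create(a) → a:[0]  free=[F..............]
after create(c) → a:[0], c:[1]  free=[FF.............]
after unlink(c) → a:[0]  free=[F..............]
after create(c) → a:[0], c:[1]  free=[FF.............]
after unlink(a) → c:[1]  free=[.F.............]
after append(c, 3) → c:[1, 0, 2, 3]  free=[FFFF...........]
after truncate(c, 1) → c:[1]  free=[.F.............]
after unlink(c) →   free=[...............]
after create(a) → a:[0]  free=[F..............]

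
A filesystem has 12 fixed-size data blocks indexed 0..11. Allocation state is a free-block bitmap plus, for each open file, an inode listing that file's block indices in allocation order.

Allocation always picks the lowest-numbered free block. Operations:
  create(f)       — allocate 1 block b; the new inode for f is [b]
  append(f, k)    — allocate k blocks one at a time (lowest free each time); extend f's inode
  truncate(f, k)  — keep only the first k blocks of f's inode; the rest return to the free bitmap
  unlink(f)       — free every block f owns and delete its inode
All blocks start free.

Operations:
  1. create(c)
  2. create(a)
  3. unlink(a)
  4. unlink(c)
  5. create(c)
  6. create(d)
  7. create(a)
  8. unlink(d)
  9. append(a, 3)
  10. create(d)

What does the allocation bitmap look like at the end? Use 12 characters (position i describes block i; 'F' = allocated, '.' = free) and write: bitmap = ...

[1] create(c) — c=0 (map F...........)
[2] create(a) — a=1 c=0 (map FF..........)
[3] unlink(a) — c=0 (map F...........)
[4] unlink(c) —  (map ............)
[5] create(c) — c=0 (map F...........)
[6] create(d) — c=0 d=1 (map FF..........)
[7] create(a) — a=2 c=0 d=1 (map FFF.........)
[8] unlink(d) — a=2 c=0 (map F.F.........)
[9] append(a, 3) — a=2,1,3,4 c=0 (map FFFFF.......)
[10] create(d) — a=2,1,3,4 c=0 d=5 (map FFFFFF......)

bitmap = FFFFFF......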